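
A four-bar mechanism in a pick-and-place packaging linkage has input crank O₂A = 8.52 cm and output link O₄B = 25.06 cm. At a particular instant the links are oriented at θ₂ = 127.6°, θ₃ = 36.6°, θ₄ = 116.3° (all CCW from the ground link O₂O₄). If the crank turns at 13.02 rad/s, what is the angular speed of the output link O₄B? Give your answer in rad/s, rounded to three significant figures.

ω₂ = 13.02 rad/s
Differentiating the loop-closure r₂e^{iθ₂}+r₃e^{iθ₃}=r₁+r₄e^{iθ₄} gives r₂ω₂e^{iθ₂}+r₃ω₃e^{iθ₃}=r₄ω₄e^{iθ₄}.
Eliminating the other unknown: ω₄ = r₂ω₂ sin(θ₂−θ₃) / [r₄ sin(θ₄−θ₃)].
Numerator sine = +0.99985; denominator sine = +0.98389.
Result = 0.0852·13.02·(+0.99985) / (0.2506·(+0.98389)) = +4.4984 rad/s; magnitude 4.4984 rad/s.

4.50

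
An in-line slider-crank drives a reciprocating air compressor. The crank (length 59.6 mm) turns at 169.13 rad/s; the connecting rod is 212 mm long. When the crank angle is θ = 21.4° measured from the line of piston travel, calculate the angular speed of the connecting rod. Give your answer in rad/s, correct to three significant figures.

44.5

ω = 169.1 rad/s
The rod makes angle φ with the slider axis where L sinφ = r sinθ; differentiating, L cosφ·φ̇ = r ω cosθ.
L cosφ = √(L² − r² sin²θ) = 0.21088 m.
|ω_rod| = r ω |cosθ| / √(L² − r² sin²θ) = 0.0596·169.1·0.93106/0.21088 = 44.504 rad/s.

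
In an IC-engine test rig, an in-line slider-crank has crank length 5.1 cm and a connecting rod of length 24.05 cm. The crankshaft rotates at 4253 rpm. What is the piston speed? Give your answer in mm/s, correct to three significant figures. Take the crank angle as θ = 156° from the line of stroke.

ω = 2π·4253/60 = 445.4 rad/s
For an in-line slider-crank, x = r cosθ + √(L² − r² sin²θ), so v = −rω sinθ·[1 + r cosθ/√(L² − r² sin²θ)].
With r = 0.051 m, L = 0.2405 m, θ = 156°: √(L² − r² sin²θ) = 0.2396 m.
v = −0.051·445.4·0.40674·[1 + 0.051·-0.91355/0.2396] = -7.4422 m/s.
|v| = 7.4422 m/s = 7442.2 mm/s.

7440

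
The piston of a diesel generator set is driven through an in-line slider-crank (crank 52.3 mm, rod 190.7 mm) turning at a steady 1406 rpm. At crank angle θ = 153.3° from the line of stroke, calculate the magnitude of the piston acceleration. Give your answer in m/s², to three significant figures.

ω = 2π·1406/60 = 147.2 rad/s
x(θ) = r cosθ + √(L² − r² sin²θ); with ω constant, a = ω²·d²x/dθ².
d²x/dθ² = −r cosθ − r²(cos2θ)/√u − r⁴ sin²2θ/(4u^{3/2}),  u = L² − r² sin²θ = 0.0358143 m².
Substituting r = 0.0523 m, L = 0.1907 m, θ = 153.3°: d²x/dθ² = +0.037928 m.
a = ω²·d²x/dθ² = (147.2)²·(+0.037928) = +822.22 m/s²;  |a| = 822.22 m/s².

822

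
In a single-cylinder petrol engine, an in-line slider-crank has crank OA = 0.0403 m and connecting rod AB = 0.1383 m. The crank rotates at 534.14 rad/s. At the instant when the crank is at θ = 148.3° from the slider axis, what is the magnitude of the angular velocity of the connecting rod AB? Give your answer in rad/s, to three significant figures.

134

ω = 534.1 rad/s
The rod makes angle φ with the slider axis where L sinφ = r sinθ; differentiating, L cosφ·φ̇ = r ω cosθ.
L cosφ = √(L² − r² sin²θ) = 0.13667 m.
|ω_rod| = r ω |cosθ| / √(L² − r² sin²θ) = 0.0403·534.1·0.85081/0.13667 = 134.01 rad/s.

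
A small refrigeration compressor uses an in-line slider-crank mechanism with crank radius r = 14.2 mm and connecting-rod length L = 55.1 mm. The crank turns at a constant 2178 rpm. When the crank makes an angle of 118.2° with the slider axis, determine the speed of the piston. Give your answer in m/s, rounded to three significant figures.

2.50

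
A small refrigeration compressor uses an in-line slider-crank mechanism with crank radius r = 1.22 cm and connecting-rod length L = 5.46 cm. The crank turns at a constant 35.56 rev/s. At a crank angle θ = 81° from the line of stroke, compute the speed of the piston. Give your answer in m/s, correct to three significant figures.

2.79

ω = 2π·35.6 = 223.4 rad/s
For an in-line slider-crank, x = r cosθ + √(L² − r² sin²θ), so v = −rω sinθ·[1 + r cosθ/√(L² − r² sin²θ)].
With r = 0.0122 m, L = 0.0546 m, θ = 81°: √(L² − r² sin²θ) = 0.053254 m.
v = −0.0122·223.4·0.98769·[1 + 0.0122·0.15643/0.053254] = -2.7888 m/s.
|v| = 2.7888 m/s.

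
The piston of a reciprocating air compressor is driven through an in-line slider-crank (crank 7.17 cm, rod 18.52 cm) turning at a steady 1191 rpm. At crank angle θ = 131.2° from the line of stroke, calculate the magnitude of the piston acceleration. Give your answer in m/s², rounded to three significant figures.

776

ω = 2π·1191/60 = 124.7 rad/s
x(θ) = r cosθ + √(L² − r² sin²θ); with ω constant, a = ω²·d²x/dθ².
d²x/dθ² = −r cosθ − r²(cos2θ)/√u − r⁴ sin²2θ/(4u^{3/2}),  u = L² − r² sin²θ = 0.0313886 m².
Substituting r = 0.0717 m, L = 0.1852 m, θ = 131.2°: d²x/dθ² = +0.049898 m.
a = ω²·d²x/dθ² = (124.7)²·(+0.049898) = +776.19 m/s²;  |a| = 776.19 m/s².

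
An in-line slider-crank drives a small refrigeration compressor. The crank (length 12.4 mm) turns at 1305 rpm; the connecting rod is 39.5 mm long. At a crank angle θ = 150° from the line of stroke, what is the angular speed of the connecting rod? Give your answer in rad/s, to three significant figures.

ω = 136.7 rad/s (converted from 1305 rpm).
The rod makes angle φ with the slider axis where L sinφ = r sinθ; differentiating, L cosφ·φ̇ = r ω cosθ.
L cosφ = √(L² − r² sin²θ) = 0.03901 m.
|ω_rod| = r ω |cosθ| / √(L² − r² sin²θ) = 0.0124·136.7·0.86603/0.03901 = 37.619 rad/s.

37.6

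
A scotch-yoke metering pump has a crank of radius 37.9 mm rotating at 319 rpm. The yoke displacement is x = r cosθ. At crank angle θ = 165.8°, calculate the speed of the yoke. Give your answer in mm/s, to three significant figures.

311

ω = 33.41 rad/s (from 319 rpm).
x = r cosθ ⇒ ẋ = −rω sinθ.
|v| = rω|sinθ| = 0.0379·33.41·|sin 165.8°| = 0.31058 m/s = 310.58 mm/s.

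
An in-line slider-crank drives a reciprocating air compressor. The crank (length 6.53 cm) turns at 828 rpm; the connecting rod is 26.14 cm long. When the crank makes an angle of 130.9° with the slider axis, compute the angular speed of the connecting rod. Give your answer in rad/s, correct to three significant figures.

ω = 86.71 rad/s (converted from 828 rpm).
The rod makes angle φ with the slider axis where L sinφ = r sinθ; differentiating, L cosφ·φ̇ = r ω cosθ.
L cosφ = √(L² − r² sin²θ) = 0.2567 m.
|ω_rod| = r ω |cosθ| / √(L² − r² sin²θ) = 0.0653·86.71·0.65474/0.2567 = 14.442 rad/s.

14.4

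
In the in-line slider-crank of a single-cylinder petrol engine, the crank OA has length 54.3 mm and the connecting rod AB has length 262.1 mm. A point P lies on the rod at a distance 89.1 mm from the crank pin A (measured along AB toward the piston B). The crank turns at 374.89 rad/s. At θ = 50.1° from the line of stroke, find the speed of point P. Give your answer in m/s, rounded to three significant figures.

ω = 374.9 rad/s.  Crank-pin speed |V_A| = rω = 20.357 m/s, perpendicular to OA.
Rod angle: sinφ = −(r/L) sinθ ⇒ φ = -9.145°; ω_rod = −rω cosθ/√(L²−r²sin²θ) = -50.461 rad/s.
V_P = V_A + ω_rod × AP, with AP = 0.0891 m along the rod.
Components: V_Px = −rω sinθ − a·ω_rod·sinφ = -16.331 m/s;  V_Py = rω cosθ + a·ω_rod·cosφ = +8.6188 m/s.
|V_P| = √(V_Px² + V_Py²) = 18.466 m/s.

18.5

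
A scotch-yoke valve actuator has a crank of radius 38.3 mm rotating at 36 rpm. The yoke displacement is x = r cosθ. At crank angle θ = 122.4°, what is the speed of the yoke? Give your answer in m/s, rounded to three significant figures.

ω = 3.77 rad/s (from 36 rpm).
x = r cosθ ⇒ ẋ = −rω sinθ.
|v| = rω|sinθ| = 0.0383·3.77·|sin 122.4°| = 0.12191 m/s.

0.122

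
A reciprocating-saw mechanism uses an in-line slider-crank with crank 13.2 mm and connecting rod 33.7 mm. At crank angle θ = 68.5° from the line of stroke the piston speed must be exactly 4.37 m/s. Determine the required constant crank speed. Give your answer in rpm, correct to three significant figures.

For an in-line slider-crank, |v_piston| = rω|sinθ|·[1 + r cosθ/√(L² − r² sin²θ)].
With r = 0.0132 m, L = 0.0337 m, θ = 68.5°: the bracketed kinematic factor |dx/dθ| = 0.014175 m.
ω = v/|dx/dθ| = 4.37/0.014175 = 308.29 rad/s.
N = 60ω/(2π) = 2944 rpm.

2940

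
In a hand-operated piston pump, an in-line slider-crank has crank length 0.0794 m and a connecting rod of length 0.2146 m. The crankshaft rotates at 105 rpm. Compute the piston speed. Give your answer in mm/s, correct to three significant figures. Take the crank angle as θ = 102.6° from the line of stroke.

ω = 2π·105/60 = 11 rad/s
For an in-line slider-crank, x = r cosθ + √(L² − r² sin²θ), so v = −rω sinθ·[1 + r cosθ/√(L² − r² sin²θ)].
With r = 0.0794 m, L = 0.2146 m, θ = 102.6°: √(L² − r² sin²θ) = 0.20012 m.
v = −0.0794·11·0.97592·[1 + 0.0794·-0.21814/0.20012] = -0.77828 m/s.
|v| = 0.77828 m/s = 778.28 mm/s.

778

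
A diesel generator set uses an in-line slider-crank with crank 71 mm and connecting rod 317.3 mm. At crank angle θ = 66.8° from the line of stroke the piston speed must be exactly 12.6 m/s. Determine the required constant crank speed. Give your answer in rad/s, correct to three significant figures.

177

For an in-line slider-crank, |v_piston| = rω|sinθ|·[1 + r cosθ/√(L² − r² sin²θ)].
With r = 0.071 m, L = 0.3173 m, θ = 66.8°: the bracketed kinematic factor |dx/dθ| = 0.071137 m.
ω = v/|dx/dθ| = 12.6/0.071137 = 177.12 rad/s.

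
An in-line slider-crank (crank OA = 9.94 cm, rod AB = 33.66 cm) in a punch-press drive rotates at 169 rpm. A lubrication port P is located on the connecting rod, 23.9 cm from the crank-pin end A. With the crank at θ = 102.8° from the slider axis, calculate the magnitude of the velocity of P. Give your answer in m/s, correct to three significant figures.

ω = 17.7 rad/s.  Crank-pin speed |V_A| = rω = 1.7591 m/s, perpendicular to OA.
Rod angle: sinφ = −(r/L) sinθ ⇒ φ = -16.736°; ω_rod = −rω cosθ/√(L²−r²sin²θ) = +1.2091 rad/s.
V_P = V_A + ω_rod × AP, with AP = 0.239 m along the rod.
Components: V_Px = −rω sinθ − a·ω_rod·sinφ = -1.6322 m/s;  V_Py = rω cosθ + a·ω_rod·cosφ = -0.11301 m/s.
|V_P| = √(V_Px² + V_Py²) = 1.6361 m/s.

1.64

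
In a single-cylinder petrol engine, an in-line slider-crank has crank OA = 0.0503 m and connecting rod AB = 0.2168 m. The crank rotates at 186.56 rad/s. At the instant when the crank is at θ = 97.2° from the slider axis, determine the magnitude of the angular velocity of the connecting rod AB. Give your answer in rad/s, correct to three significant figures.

5.57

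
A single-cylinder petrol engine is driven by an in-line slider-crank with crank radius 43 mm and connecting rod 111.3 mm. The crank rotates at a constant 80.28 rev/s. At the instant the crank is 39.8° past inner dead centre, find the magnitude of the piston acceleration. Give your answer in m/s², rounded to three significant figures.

ω = 2π·80.3 = 504.4 rad/s
x(θ) = r cosθ + √(L² − r² sin²θ); with ω constant, a = ω²·d²x/dθ².
d²x/dθ² = −r cosθ − r²(cos2θ)/√u − r⁴ sin²2θ/(4u^{3/2}),  u = L² − r² sin²θ = 0.0116301 m².
Substituting r = 0.043 m, L = 0.1113 m, θ = 39.8°: d²x/dθ² = -0.036791 m.
a = ω²·d²x/dθ² = (504.4)²·(-0.036791) = -9360.7 m/s²;  |a| = 9360.7 m/s².

9360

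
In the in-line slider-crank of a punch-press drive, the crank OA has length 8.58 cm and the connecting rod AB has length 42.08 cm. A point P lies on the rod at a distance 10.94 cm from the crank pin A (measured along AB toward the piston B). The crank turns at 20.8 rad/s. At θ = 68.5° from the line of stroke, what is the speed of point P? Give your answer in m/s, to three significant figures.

1.76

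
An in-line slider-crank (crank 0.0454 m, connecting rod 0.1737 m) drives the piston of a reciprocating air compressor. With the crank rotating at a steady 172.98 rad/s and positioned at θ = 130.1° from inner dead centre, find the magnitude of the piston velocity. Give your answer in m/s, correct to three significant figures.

ω = 173 rad/s
For an in-line slider-crank, x = r cosθ + √(L² − r² sin²θ), so v = −rω sinθ·[1 + r cosθ/√(L² − r² sin²θ)].
With r = 0.0454 m, L = 0.1737 m, θ = 130.1°: √(L² − r² sin²θ) = 0.17019 m.
v = −0.0454·173·0.76492·[1 + 0.0454·-0.64412/0.17019] = -4.975 m/s.
|v| = 4.975 m/s.

4.97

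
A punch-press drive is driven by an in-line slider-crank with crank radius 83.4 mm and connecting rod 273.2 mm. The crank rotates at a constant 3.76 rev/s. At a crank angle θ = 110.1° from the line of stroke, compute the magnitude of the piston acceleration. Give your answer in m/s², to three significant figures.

27.2

ω = 2π·3.76 = 23.62 rad/s
x(θ) = r cosθ + √(L² − r² sin²θ); with ω constant, a = ω²·d²x/dθ².
d²x/dθ² = −r cosθ − r²(cos2θ)/√u − r⁴ sin²2θ/(4u^{3/2}),  u = L² − r² sin²θ = 0.0685041 m².
Substituting r = 0.0834 m, L = 0.2732 m, θ = 110.1°: d²x/dθ² = +0.048678 m.
a = ω²·d²x/dθ² = (23.62)²·(+0.048678) = +27.169 m/s²;  |a| = 27.169 m/s².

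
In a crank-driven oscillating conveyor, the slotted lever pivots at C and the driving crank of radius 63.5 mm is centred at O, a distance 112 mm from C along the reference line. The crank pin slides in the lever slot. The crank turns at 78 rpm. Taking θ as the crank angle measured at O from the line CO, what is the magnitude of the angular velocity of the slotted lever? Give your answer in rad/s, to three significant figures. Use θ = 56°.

2.67

ω = 8.168 rad/s (from 78 rpm).
Crank pin A relative to C: A = (d + r cosθ, r sinθ); lever angle φ = atan2(r sinθ, d + r cosθ).
Differentiating tanφ: φ̇ = rω(d cosθ + r)/(d² + r² + 2dr cosθ).
d² + r² + 2dr cosθ = |CA|² = 0.0245302 m²;  d cosθ + r = +0.12613 m.
|ω_lever| = |0.0635·8.168·+0.12613| / 0.0245302 = 2.6669 rad/s.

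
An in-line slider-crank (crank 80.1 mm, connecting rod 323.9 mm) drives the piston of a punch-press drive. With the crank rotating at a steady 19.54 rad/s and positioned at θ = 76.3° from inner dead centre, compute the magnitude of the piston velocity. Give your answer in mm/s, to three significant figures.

1610

ω = 19.54 rad/s
For an in-line slider-crank, x = r cosθ + √(L² − r² sin²θ), so v = −rω sinθ·[1 + r cosθ/√(L² − r² sin²θ)].
With r = 0.0801 m, L = 0.3239 m, θ = 76.3°: √(L² − r² sin²θ) = 0.31441 m.
v = −0.0801·19.54·0.97155·[1 + 0.0801·0.23684/0.31441] = -1.6124 m/s.
|v| = 1.6124 m/s = 1612.4 mm/s.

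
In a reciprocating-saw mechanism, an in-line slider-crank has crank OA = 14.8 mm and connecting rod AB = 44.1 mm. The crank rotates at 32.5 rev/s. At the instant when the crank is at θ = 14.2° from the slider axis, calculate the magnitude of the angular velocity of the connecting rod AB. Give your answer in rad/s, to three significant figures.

66.7

ω = 204.2 rad/s (converted from 32.5 rev/s).
The rod makes angle φ with the slider axis where L sinφ = r sinθ; differentiating, L cosφ·φ̇ = r ω cosθ.
L cosφ = √(L² − r² sin²θ) = 0.04395 m.
|ω_rod| = r ω |cosθ| / √(L² − r² sin²θ) = 0.0148·204.2·0.96945/0.04395 = 66.663 rad/s.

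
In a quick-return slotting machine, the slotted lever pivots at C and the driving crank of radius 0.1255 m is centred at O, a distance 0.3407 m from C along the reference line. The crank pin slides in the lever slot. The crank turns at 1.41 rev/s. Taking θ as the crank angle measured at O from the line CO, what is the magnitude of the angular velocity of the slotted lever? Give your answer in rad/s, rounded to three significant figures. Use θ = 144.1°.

2.67

ω = 8.859 rad/s (from 1.41 rev/s).
Crank pin A relative to C: A = (d + r cosθ, r sinθ); lever angle φ = atan2(r sinθ, d + r cosθ).
Differentiating tanφ: φ̇ = rω(d cosθ + r)/(d² + r² + 2dr cosθ).
d² + r² + 2dr cosθ = |CA|² = 0.0625555 m²;  d cosθ + r = -0.15048 m.
|ω_lever| = |0.1255·8.859·-0.15048| / 0.0625555 = 2.6746 rad/s.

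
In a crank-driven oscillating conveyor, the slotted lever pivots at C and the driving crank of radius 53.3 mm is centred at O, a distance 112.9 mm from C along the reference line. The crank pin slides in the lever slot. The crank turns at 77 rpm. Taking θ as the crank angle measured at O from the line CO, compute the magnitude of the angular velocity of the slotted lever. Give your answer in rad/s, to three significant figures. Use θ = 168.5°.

6.50

ω = 8.063 rad/s (from 77 rpm).
Crank pin A relative to C: A = (d + r cosθ, r sinθ); lever angle φ = atan2(r sinθ, d + r cosθ).
Differentiating tanφ: φ̇ = rω(d cosθ + r)/(d² + r² + 2dr cosθ).
d² + r² + 2dr cosθ = |CA|² = 0.00379377 m²;  d cosθ + r = -0.057333 m.
|ω_lever| = |0.0533·8.063·-0.057333| / 0.00379377 = 6.4951 rad/s.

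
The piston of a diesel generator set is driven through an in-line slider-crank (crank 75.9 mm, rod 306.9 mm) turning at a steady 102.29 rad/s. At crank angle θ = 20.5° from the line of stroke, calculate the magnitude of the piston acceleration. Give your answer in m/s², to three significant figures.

894

ω = 102.3 rad/s
x(θ) = r cosθ + √(L² − r² sin²θ); with ω constant, a = ω²·d²x/dθ².
d²x/dθ² = −r cosθ − r²(cos2θ)/√u − r⁴ sin²2θ/(4u^{3/2}),  u = L² − r² sin²θ = 0.0934811 m².
Substituting r = 0.0759 m, L = 0.3069 m, θ = 20.5°: d²x/dθ² = -0.085438 m.
a = ω²·d²x/dθ² = (102.3)²·(-0.085438) = -893.96 m/s²;  |a| = 893.96 m/s².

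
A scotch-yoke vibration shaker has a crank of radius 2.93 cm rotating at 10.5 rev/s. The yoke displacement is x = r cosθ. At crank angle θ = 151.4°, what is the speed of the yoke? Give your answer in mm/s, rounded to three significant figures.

ω = 65.97 rad/s (from 10.5 rev/s).
x = r cosθ ⇒ ẋ = −rω sinθ.
|v| = rω|sinθ| = 0.0293·65.97·|sin 151.4°| = 0.92532 m/s = 925.32 mm/s.

925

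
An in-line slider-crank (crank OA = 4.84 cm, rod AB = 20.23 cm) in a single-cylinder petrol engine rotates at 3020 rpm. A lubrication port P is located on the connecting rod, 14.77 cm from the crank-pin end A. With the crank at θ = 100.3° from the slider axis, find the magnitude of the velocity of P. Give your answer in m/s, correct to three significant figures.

ω = 316.3 rad/s.  Crank-pin speed |V_A| = rω = 15.307 m/s, perpendicular to OA.
Rod angle: sinφ = −(r/L) sinθ ⇒ φ = -13.615°; ω_rod = −rω cosθ/√(L²−r²sin²θ) = +13.92 rad/s.
V_P = V_A + ω_rod × AP, with AP = 0.1477 m along the rod.
Components: V_Px = −rω sinθ − a·ω_rod·sinφ = -14.576 m/s;  V_Py = rω cosθ + a·ω_rod·cosφ = -0.73867 m/s.
|V_P| = √(V_Px² + V_Py²) = 14.595 m/s.

14.6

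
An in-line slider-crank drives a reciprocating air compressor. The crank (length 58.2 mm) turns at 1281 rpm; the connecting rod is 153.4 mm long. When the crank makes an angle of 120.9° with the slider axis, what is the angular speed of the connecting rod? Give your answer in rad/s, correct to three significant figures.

ω = 134.1 rad/s (converted from 1281 rpm).
The rod makes angle φ with the slider axis where L sinφ = r sinθ; differentiating, L cosφ·φ̇ = r ω cosθ.
L cosφ = √(L² − r² sin²θ) = 0.14504 m.
|ω_rod| = r ω |cosθ| / √(L² − r² sin²θ) = 0.0582·134.1·0.51354/0.14504 = 27.643 rad/s.

27.6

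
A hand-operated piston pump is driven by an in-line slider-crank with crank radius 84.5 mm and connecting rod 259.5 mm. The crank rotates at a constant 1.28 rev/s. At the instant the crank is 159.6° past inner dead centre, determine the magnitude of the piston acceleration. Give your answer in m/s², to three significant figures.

ω = 2π·1.28 = 8.042 rad/s
x(θ) = r cosθ + √(L² − r² sin²θ); with ω constant, a = ω²·d²x/dθ².
d²x/dθ² = −r cosθ − r²(cos2θ)/√u − r⁴ sin²2θ/(4u^{3/2}),  u = L² − r² sin²θ = 0.0664727 m².
Substituting r = 0.0845 m, L = 0.2595 m, θ = 159.6°: d²x/dθ² = +0.057918 m.
a = ω²·d²x/dθ² = (8.042)²·(+0.057918) = +3.7462 m/s²;  |a| = 3.7462 m/s².

3.75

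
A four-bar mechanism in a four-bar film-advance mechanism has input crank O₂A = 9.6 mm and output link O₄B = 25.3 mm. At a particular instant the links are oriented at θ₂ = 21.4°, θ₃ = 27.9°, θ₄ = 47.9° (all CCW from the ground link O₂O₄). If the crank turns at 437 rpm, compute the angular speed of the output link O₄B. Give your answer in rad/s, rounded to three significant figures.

ω₂ = 45.76 rad/s (from 437 rpm).
Differentiating the loop-closure r₂e^{iθ₂}+r₃e^{iθ₃}=r₁+r₄e^{iθ₄} gives r₂ω₂e^{iθ₂}+r₃ω₃e^{iθ₃}=r₄ω₄e^{iθ₄}.
Eliminating the other unknown: ω₄ = r₂ω₂ sin(θ₂−θ₃) / [r₄ sin(θ₄−θ₃)].
Numerator sine = -0.11320; denominator sine = +0.34202.
Result = 0.0096·45.76·(-0.11320) / (0.0253·(+0.34202)) = -5.7474 rad/s; magnitude 5.7474 rad/s.

5.75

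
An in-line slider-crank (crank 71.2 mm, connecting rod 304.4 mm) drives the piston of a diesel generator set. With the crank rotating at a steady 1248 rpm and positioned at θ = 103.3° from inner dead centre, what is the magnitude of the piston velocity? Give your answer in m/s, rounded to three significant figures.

ω = 2π·1248/60 = 130.7 rad/s
For an in-line slider-crank, x = r cosθ + √(L² − r² sin²θ), so v = −rω sinθ·[1 + r cosθ/√(L² − r² sin²θ)].
With r = 0.0712 m, L = 0.3044 m, θ = 103.3°: √(L² − r² sin²θ) = 0.29641 m.
v = −0.0712·130.7·0.97318·[1 + 0.0712·-0.23005/0.29641] = -8.5552 m/s.
|v| = 8.5552 m/s.

8.56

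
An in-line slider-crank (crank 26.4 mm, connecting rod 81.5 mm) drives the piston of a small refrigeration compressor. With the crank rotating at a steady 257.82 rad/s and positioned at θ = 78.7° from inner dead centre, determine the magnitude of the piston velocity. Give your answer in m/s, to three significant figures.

7.12

ω = 257.8 rad/s
For an in-line slider-crank, x = r cosθ + √(L² − r² sin²θ), so v = −rω sinθ·[1 + r cosθ/√(L² − r² sin²θ)].
With r = 0.0264 m, L = 0.0815 m, θ = 78.7°: √(L² − r² sin²θ) = 0.077279 m.
v = −0.0264·257.8·0.98061·[1 + 0.0264·0.19595/0.077279] = -7.1213 m/s.
|v| = 7.1213 m/s.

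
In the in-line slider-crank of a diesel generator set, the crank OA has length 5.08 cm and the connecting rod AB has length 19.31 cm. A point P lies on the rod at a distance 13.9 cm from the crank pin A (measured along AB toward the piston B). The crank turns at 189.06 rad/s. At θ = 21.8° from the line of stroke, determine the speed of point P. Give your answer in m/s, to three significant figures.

4.88

ω = 189.1 rad/s.  Crank-pin speed |V_A| = rω = 9.6042 m/s, perpendicular to OA.
Rod angle: sinφ = −(r/L) sinθ ⇒ φ = -5.607°; ω_rod = −rω cosθ/√(L²−r²sin²θ) = -46.402 rad/s.
V_P = V_A + ω_rod × AP, with AP = 0.139 m along the rod.
Components: V_Px = −rω sinθ − a·ω_rod·sinφ = -4.1969 m/s;  V_Py = rω cosθ + a·ω_rod·cosφ = +2.4984 m/s.
|V_P| = √(V_Px² + V_Py²) = 4.8842 m/s.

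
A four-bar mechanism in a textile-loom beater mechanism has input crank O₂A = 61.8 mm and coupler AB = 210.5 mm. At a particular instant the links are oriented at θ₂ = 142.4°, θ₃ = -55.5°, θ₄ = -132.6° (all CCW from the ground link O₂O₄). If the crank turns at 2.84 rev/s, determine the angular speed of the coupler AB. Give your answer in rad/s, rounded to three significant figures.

ω₂ = 17.84 rad/s (from 2.84 rev/s).
Differentiating the loop-closure r₂e^{iθ₂}+r₃e^{iθ₃}=r₁+r₄e^{iθ₄} gives r₂ω₂e^{iθ₂}+r₃ω₃e^{iθ₃}=r₄ω₄e^{iθ₄}.
Eliminating the other unknown: ω₃ = r₂ω₂ sin(θ₄−θ₂) / [r₃ sin(θ₃−θ₄)].
Numerator sine = +0.99619; denominator sine = +0.97476.
Result = 0.0618·17.84·(+0.99619) / (0.2105·(+0.97476)) = +5.354 rad/s; magnitude 5.354 rad/s.

5.35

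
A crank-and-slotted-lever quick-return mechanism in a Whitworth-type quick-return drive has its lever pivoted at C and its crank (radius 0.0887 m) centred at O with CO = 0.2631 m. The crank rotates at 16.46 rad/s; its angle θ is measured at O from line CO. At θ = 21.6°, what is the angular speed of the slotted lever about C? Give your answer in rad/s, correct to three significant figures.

ω = 16.46 rad/s
Crank pin A relative to C: A = (d + r cosθ, r sinθ); lever angle φ = atan2(r sinθ, d + r cosθ).
Differentiating tanφ: φ̇ = rω(d cosθ + r)/(d² + r² + 2dr cosθ).
d² + r² + 2dr cosθ = |CA|² = 0.120486 m²;  d cosθ + r = +0.33332 m.
|ω_lever| = |0.0887·16.46·+0.33332| / 0.120486 = 4.0391 rad/s.

4.04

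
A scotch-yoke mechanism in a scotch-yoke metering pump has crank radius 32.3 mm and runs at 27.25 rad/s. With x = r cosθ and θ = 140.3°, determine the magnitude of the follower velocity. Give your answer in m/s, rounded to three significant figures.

ω = 27.25 rad/s
x = r cosθ ⇒ ẋ = −rω sinθ.
|v| = rω|sinθ| = 0.0323·27.25·|sin 140.3°| = 0.56223 m/s.

0.562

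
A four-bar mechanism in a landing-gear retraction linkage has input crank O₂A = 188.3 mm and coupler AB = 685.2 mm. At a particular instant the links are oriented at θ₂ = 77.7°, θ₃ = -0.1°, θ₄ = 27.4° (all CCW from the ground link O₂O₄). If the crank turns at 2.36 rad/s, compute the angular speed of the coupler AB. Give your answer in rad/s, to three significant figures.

1.08

ω₂ = 2.36 rad/s
Differentiating the loop-closure r₂e^{iθ₂}+r₃e^{iθ₃}=r₁+r₄e^{iθ₄} gives r₂ω₂e^{iθ₂}+r₃ω₃e^{iθ₃}=r₄ω₄e^{iθ₄}.
Eliminating the other unknown: ω₃ = r₂ω₂ sin(θ₄−θ₂) / [r₃ sin(θ₃−θ₄)].
Numerator sine = -0.76940; denominator sine = -0.46175.
Result = 0.1883·2.36·(-0.76940) / (0.6852·(-0.46175)) = +1.0807 rad/s; magnitude 1.0807 rad/s.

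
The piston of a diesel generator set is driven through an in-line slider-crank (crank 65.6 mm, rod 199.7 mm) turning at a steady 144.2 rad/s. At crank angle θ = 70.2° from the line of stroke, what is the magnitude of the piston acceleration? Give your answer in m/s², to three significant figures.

105

ω = 144.2 rad/s
x(θ) = r cosθ + √(L² − r² sin²θ); with ω constant, a = ω²·d²x/dθ².
d²x/dθ² = −r cosθ − r²(cos2θ)/√u − r⁴ sin²2θ/(4u^{3/2}),  u = L² − r² sin²θ = 0.0360705 m².
Substituting r = 0.0656 m, L = 0.1997 m, θ = 70.2°: d²x/dθ² = -0.0050371 m.
a = ω²·d²x/dθ² = (144.2)²·(-0.0050371) = -104.74 m/s²;  |a| = 104.74 m/s².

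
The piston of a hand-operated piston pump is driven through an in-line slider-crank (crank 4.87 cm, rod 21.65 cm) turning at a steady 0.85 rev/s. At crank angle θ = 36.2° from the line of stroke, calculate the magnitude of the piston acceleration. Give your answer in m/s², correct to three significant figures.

1.22

ω = 2π·0.85 = 5.341 rad/s
x(θ) = r cosθ + √(L² − r² sin²θ); with ω constant, a = ω²·d²x/dθ².
d²x/dθ² = −r cosθ − r²(cos2θ)/√u − r⁴ sin²2θ/(4u^{3/2}),  u = L² − r² sin²θ = 0.046045 m².
Substituting r = 0.0487 m, L = 0.2165 m, θ = 36.2°: d²x/dθ² = -0.04277 m.
a = ω²·d²x/dθ² = (5.341)²·(-0.04277) = -1.2199 m/s²;  |a| = 1.2199 m/s².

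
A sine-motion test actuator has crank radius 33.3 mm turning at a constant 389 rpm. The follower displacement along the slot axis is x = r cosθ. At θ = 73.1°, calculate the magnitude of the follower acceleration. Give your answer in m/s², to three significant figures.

16.1

ω = 40.74 rad/s (from 389 rpm).
x = r cosθ ⇒ ẍ = −rω² cosθ (ω constant).
|a| = rω²|cosθ| = 0.0333·(40.74)²·|cos 73.1°| = 16.064 m/s².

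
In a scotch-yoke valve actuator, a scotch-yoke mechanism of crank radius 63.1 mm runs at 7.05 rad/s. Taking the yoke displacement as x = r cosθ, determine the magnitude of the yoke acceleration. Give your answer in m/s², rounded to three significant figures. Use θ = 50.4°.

ω = 7.05 rad/s
x = r cosθ ⇒ ẍ = −rω² cosθ (ω constant).
|a| = rω²|cosθ| = 0.0631·(7.05)²·|cos 50.4°| = 1.9991 m/s².

2.00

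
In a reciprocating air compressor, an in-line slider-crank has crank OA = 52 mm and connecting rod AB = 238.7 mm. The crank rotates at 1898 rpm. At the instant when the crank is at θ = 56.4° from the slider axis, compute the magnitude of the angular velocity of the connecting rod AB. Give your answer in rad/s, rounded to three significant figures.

24.4

ω = 198.8 rad/s (converted from 1898 rpm).
The rod makes angle φ with the slider axis where L sinφ = r sinθ; differentiating, L cosφ·φ̇ = r ω cosθ.
L cosφ = √(L² − r² sin²θ) = 0.23474 m.
|ω_rod| = r ω |cosθ| / √(L² − r² sin²θ) = 0.052·198.8·0.55339/0.23474 = 24.366 rad/s.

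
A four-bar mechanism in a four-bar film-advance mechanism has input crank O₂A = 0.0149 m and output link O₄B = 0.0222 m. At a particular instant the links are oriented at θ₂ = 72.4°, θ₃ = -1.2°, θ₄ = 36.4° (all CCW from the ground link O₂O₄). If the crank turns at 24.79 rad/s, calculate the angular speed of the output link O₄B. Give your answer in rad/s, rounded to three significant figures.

26.2

ω₂ = 24.79 rad/s
Differentiating the loop-closure r₂e^{iθ₂}+r₃e^{iθ₃}=r₁+r₄e^{iθ₄} gives r₂ω₂e^{iθ₂}+r₃ω₃e^{iθ₃}=r₄ω₄e^{iθ₄}.
Eliminating the other unknown: ω₄ = r₂ω₂ sin(θ₂−θ₃) / [r₄ sin(θ₄−θ₃)].
Numerator sine = +0.95931; denominator sine = +0.61015.
Result = 0.0149·24.79·(+0.95931) / (0.0222·(+0.61015)) = +26.16 rad/s; magnitude 26.16 rad/s.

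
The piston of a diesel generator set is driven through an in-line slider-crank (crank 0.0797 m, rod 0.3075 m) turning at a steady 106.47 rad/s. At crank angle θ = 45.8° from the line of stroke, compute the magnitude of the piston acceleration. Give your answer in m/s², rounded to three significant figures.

ω = 106.5 rad/s
x(θ) = r cosθ + √(L² − r² sin²θ); with ω constant, a = ω²·d²x/dθ².
d²x/dθ² = −r cosθ − r²(cos2θ)/√u − r⁴ sin²2θ/(4u^{3/2}),  u = L² − r² sin²θ = 0.0912915 m².
Substituting r = 0.0797 m, L = 0.3075 m, θ = 45.8°: d²x/dθ² = -0.055342 m.
a = ω²·d²x/dθ² = (106.5)²·(-0.055342) = -627.35 m/s²;  |a| = 627.35 m/s².

627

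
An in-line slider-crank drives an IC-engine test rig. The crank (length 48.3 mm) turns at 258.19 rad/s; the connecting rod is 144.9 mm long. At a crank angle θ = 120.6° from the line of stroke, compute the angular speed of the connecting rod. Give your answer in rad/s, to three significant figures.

ω = 258.2 rad/s
The rod makes angle φ with the slider axis where L sinφ = r sinθ; differentiating, L cosφ·φ̇ = r ω cosθ.
L cosφ = √(L² − r² sin²θ) = 0.13881 m.
|ω_rod| = r ω |cosθ| / √(L² − r² sin²θ) = 0.0483·258.2·0.50904/0.13881 = 45.733 rad/s.

45.7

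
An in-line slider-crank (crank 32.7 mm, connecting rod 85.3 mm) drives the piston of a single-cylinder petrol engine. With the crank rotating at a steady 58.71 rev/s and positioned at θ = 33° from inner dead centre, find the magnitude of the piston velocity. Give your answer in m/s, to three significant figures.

ω = 2π·58.7 = 368.9 rad/s
For an in-line slider-crank, x = r cosθ + √(L² − r² sin²θ), so v = −rω sinθ·[1 + r cosθ/√(L² − r² sin²θ)].
With r = 0.0327 m, L = 0.0853 m, θ = 33°: √(L² − r² sin²θ) = 0.08342 m.
v = −0.0327·368.9·0.54464·[1 + 0.0327·0.83867/0.08342] = -8.7296 m/s.
|v| = 8.7296 m/s.

8.73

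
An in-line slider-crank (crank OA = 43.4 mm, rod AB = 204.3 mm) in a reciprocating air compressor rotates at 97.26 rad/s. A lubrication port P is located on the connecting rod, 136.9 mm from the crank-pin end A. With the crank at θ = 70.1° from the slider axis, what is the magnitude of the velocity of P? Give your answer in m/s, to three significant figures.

ω = 97.26 rad/s.  Crank-pin speed |V_A| = rω = 4.2211 m/s, perpendicular to OA.
Rod angle: sinφ = −(r/L) sinθ ⇒ φ = -11.522°; ω_rod = −rω cosθ/√(L²−r²sin²θ) = -7.1773 rad/s.
V_P = V_A + ω_rod × AP, with AP = 0.1369 m along the rod.
Components: V_Px = −rω sinθ − a·ω_rod·sinφ = -4.1653 m/s;  V_Py = rω cosθ + a·ω_rod·cosφ = +0.474 m/s.
|V_P| = √(V_Px² + V_Py²) = 4.1922 m/s.

4.19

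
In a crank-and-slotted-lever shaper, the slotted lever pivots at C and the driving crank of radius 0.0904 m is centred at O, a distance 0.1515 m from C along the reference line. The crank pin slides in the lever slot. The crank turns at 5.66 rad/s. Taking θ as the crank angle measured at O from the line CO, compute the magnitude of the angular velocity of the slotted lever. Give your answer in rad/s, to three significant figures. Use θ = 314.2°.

ω = 5.66 rad/s
Crank pin A relative to C: A = (d + r cosθ, r sinθ); lever angle φ = atan2(r sinθ, d + r cosθ).
Differentiating tanφ: φ̇ = rω(d cosθ + r)/(d² + r² + 2dr cosθ).
d² + r² + 2dr cosθ = |CA|² = 0.0502206 m²;  d cosθ + r = +0.19602 m.
|ω_lever| = |0.0904·5.66·+0.19602| / 0.0502206 = 1.9971 rad/s.

2.00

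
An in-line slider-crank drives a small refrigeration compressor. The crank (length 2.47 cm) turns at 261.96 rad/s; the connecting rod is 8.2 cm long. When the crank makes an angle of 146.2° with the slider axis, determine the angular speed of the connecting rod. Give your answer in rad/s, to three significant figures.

ω = 262 rad/s
The rod makes angle φ with the slider axis where L sinφ = r sinθ; differentiating, L cosφ·φ̇ = r ω cosθ.
L cosφ = √(L² − r² sin²θ) = 0.080841 m.
|ω_rod| = r ω |cosθ| / √(L² − r² sin²θ) = 0.0247·262·0.83098/0.080841 = 66.511 rad/s.

66.5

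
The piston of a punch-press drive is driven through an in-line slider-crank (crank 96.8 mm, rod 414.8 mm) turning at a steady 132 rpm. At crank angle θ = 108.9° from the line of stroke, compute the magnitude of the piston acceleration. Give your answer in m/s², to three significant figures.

ω = 2π·132/60 = 13.82 rad/s
x(θ) = r cosθ + √(L² − r² sin²θ); with ω constant, a = ω²·d²x/dθ².
d²x/dθ² = −r cosθ − r²(cos2θ)/√u − r⁴ sin²2θ/(4u^{3/2}),  u = L² − r² sin²θ = 0.163672 m².
Substituting r = 0.0968 m, L = 0.4148 m, θ = 108.9°: d²x/dθ² = +0.049532 m.
a = ω²·d²x/dθ² = (13.82)²·(+0.049532) = +9.4643 m/s²;  |a| = 9.4643 m/s².

9.46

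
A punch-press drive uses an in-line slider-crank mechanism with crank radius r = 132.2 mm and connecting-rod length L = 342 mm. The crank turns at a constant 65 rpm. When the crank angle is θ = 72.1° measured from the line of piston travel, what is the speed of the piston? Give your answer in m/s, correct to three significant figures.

ω = 2π·65/60 = 6.807 rad/s
For an in-line slider-crank, x = r cosθ + √(L² − r² sin²θ), so v = −rω sinθ·[1 + r cosθ/√(L² − r² sin²θ)].
With r = 0.1322 m, L = 0.342 m, θ = 72.1°: √(L² − r² sin²θ) = 0.31802 m.
v = −0.1322·6.807·0.95159·[1 + 0.1322·0.30736/0.31802] = -0.9657 m/s.
|v| = 0.9657 m/s.

0.966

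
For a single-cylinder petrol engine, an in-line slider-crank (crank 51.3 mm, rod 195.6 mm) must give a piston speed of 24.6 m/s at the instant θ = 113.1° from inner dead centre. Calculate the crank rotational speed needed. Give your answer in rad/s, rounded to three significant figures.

583

For an in-line slider-crank, |v_piston| = rω|sinθ|·[1 + r cosθ/√(L² − r² sin²θ)].
With r = 0.0513 m, L = 0.1956 m, θ = 113.1°: the bracketed kinematic factor |dx/dθ| = 0.042184 m.
ω = v/|dx/dθ| = 24.6/0.042184 = 583.16 rad/s.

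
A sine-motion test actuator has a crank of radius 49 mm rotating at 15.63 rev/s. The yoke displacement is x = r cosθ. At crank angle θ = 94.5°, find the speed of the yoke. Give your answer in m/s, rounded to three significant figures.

4.80

ω = 98.21 rad/s (from 15.63 rev/s).
x = r cosθ ⇒ ẋ = −rω sinθ.
|v| = rω|sinθ| = 0.049·98.21·|sin 94.5°| = 4.7973 m/s.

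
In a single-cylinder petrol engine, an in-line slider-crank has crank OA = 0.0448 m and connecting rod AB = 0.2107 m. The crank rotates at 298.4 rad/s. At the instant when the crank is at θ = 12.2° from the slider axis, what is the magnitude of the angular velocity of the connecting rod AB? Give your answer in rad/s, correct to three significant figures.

62.1

ω = 298.4 rad/s
The rod makes angle φ with the slider axis where L sinφ = r sinθ; differentiating, L cosφ·φ̇ = r ω cosθ.
L cosφ = √(L² − r² sin²θ) = 0.21049 m.
|ω_rod| = r ω |cosθ| / √(L² − r² sin²θ) = 0.0448·298.4·0.97742/0.21049 = 62.077 rad/s.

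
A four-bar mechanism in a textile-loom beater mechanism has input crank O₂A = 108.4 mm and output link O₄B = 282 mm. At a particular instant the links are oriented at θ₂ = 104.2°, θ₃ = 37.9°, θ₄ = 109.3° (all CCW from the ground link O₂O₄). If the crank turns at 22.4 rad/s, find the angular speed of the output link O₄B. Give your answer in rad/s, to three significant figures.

ω₂ = 22.4 rad/s
Differentiating the loop-closure r₂e^{iθ₂}+r₃e^{iθ₃}=r₁+r₄e^{iθ₄} gives r₂ω₂e^{iθ₂}+r₃ω₃e^{iθ₃}=r₄ω₄e^{iθ₄}.
Eliminating the other unknown: ω₄ = r₂ω₂ sin(θ₂−θ₃) / [r₄ sin(θ₄−θ₃)].
Numerator sine = +0.91566; denominator sine = +0.94777.
Result = 0.1084·22.4·(+0.91566) / (0.282·(+0.94777)) = +8.3188 rad/s; magnitude 8.3188 rad/s.

8.32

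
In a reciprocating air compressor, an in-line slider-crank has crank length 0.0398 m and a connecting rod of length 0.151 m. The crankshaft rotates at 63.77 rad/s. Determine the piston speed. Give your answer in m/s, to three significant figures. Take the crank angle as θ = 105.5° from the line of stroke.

2.27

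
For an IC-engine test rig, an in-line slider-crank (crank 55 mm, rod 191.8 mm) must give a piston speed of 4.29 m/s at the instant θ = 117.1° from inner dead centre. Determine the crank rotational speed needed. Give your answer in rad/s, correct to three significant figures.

For an in-line slider-crank, |v_piston| = rω|sinθ|·[1 + r cosθ/√(L² − r² sin²θ)].
With r = 0.055 m, L = 0.1918 m, θ = 117.1°: the bracketed kinematic factor |dx/dθ| = 0.042347 m.
ω = v/|dx/dθ| = 4.29/0.042347 = 101.31 rad/s.

101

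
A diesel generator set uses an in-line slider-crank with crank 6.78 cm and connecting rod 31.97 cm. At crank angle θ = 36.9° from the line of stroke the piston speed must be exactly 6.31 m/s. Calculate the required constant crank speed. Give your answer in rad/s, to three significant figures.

132

For an in-line slider-crank, |v_piston| = rω|sinθ|·[1 + r cosθ/√(L² − r² sin²θ)].
With r = 0.0678 m, L = 0.3197 m, θ = 36.9°: the bracketed kinematic factor |dx/dθ| = 0.047669 m.
ω = v/|dx/dθ| = 6.31/0.047669 = 132.37 rad/s.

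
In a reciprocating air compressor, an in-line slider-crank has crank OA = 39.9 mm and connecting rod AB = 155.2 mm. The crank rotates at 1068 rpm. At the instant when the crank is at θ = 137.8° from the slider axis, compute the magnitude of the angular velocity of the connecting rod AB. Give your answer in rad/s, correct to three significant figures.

21.6

ω = 111.8 rad/s (converted from 1068 rpm).
The rod makes angle φ with the slider axis where L sinφ = r sinθ; differentiating, L cosφ·φ̇ = r ω cosθ.
L cosφ = √(L² − r² sin²θ) = 0.15287 m.
|ω_rod| = r ω |cosθ| / √(L² − r² sin²θ) = 0.0399·111.8·0.74080/0.15287 = 21.625 rad/s.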